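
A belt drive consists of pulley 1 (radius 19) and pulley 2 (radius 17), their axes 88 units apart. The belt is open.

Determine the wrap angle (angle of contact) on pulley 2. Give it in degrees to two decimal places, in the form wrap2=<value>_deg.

open belt: β = asin((r2−r1)/C) = asin(-2/88) = -1.3023°
wrap1 = π − 2β = 182.6046°
wrap2 = π + 2β = 177.3954°

wrap2=177.40_deg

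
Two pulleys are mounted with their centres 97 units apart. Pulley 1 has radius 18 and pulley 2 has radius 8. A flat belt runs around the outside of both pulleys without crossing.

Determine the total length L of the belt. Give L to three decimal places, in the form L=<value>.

open belt: β = asin((r2−r1)/C) = asin(-10/97) = -5.9173°
wrap1 = π − 2β = 191.8346°
wrap2 = π + 2β = 168.1654°
tangent length = C·cosβ = 96.4832
L = r1·wrap1 + r2·wrap2 + 2·C·cosβ = 18·3.3481 + 8·2.9350 + 2·96.4832 = 276.7133

L=276.713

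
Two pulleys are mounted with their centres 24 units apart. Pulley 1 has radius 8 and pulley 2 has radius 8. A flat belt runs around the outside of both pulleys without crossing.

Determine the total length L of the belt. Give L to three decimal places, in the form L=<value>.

open belt: β = asin((r2−r1)/C) = asin(0/24) = 0.0000°
wrap1 = π − 2β = 180.0000°
wrap2 = π + 2β = 180.0000°
tangent length = C·cosβ = 24.0000
L = r1·wrap1 + r2·wrap2 + 2·C·cosβ = 8·3.1416 + 8·3.1416 + 2·24.0000 = 98.2655

L=98.265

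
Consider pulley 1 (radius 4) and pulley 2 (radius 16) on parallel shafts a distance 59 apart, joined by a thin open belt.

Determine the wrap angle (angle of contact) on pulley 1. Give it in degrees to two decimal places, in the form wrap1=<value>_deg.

open belt: β = asin((r2−r1)/C) = asin(12/59) = 11.7353°
wrap1 = π − 2β = 156.5295°
wrap2 = π + 2β = 203.4705°

wrap1=156.53_deg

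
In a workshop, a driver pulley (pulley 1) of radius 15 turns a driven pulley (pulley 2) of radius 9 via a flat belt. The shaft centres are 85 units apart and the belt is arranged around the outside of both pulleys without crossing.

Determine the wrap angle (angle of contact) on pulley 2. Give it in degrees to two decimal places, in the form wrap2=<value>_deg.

open belt: β = asin((r2−r1)/C) = asin(-6/85) = -4.0478°
wrap1 = π − 2β = 188.0955°
wrap2 = π + 2β = 171.9045°

wrap2=171.90_deg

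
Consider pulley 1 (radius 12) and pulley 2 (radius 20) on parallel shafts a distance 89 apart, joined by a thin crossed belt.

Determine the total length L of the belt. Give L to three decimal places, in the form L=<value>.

L=290.166

crossed belt: β = asin((r1+r2)/C) = asin(32/89) = 21.0726°
wrap1 = wrap2 = π + 2β = 222.1452°
tangent length = C·cosβ = 83.0482
L = (r1+r2)·wrap + 2·C·cosβ = 32·3.8772 + 2·83.0482 = 290.1656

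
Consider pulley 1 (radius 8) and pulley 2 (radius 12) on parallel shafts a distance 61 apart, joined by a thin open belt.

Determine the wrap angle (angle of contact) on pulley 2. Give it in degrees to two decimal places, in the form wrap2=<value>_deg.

wrap2=187.52_deg

open belt: β = asin((r2−r1)/C) = asin(4/61) = 3.7598°
wrap1 = π − 2β = 172.4804°
wrap2 = π + 2β = 187.5196°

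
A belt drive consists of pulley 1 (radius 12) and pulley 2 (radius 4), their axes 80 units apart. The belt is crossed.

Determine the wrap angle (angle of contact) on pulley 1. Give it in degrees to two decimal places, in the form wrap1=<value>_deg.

wrap1=203.07_deg

crossed belt: β = asin((r1+r2)/C) = asin(16/80) = 11.5370°
wrap1 = wrap2 = π + 2β = 203.0739°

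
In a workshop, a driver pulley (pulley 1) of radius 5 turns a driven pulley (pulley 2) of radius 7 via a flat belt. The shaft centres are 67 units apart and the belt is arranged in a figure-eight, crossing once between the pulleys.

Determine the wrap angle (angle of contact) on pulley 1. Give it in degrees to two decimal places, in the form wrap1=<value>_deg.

wrap1=200.64_deg

crossed belt: β = asin((r1+r2)/C) = asin(12/67) = 10.3176°
wrap1 = wrap2 = π + 2β = 200.6352°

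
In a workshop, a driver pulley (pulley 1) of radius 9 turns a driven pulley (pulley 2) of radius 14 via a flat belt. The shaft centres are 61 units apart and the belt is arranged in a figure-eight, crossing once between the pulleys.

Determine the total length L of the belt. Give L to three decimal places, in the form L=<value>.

L=203.036

crossed belt: β = asin((r1+r2)/C) = asin(23/61) = 22.1510°
wrap1 = wrap2 = π + 2β = 224.3020°
tangent length = C·cosβ = 56.4978
L = (r1+r2)·wrap + 2·C·cosβ = 23·3.9148 + 2·56.4978 = 203.0362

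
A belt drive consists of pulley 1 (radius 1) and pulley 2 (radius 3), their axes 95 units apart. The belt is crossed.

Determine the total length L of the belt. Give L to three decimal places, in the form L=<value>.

crossed belt: β = asin((r1+r2)/C) = asin(4/95) = 2.4132°
wrap1 = wrap2 = π + 2β = 184.8263°
tangent length = C·cosβ = 94.9158
L = (r1+r2)·wrap + 2·C·cosβ = 4·3.2258 + 2·94.9158 = 202.7348

L=202.735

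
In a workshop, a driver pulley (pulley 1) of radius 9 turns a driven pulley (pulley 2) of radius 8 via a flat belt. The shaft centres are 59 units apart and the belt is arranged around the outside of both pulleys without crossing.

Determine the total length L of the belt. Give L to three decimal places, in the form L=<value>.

open belt: β = asin((r2−r1)/C) = asin(-1/59) = -0.9712°
wrap1 = π − 2β = 181.9423°
wrap2 = π + 2β = 178.0577°
tangent length = C·cosβ = 58.9915
L = r1·wrap1 + r2·wrap2 + 2·C·cosβ = 9·3.1755 + 8·3.1077 + 2·58.9915 = 171.4240

L=171.424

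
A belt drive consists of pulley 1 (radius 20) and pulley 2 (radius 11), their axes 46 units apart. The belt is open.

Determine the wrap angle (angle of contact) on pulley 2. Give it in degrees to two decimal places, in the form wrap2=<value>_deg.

open belt: β = asin((r2−r1)/C) = asin(-9/46) = -11.2828°
wrap1 = π − 2β = 202.5656°
wrap2 = π + 2β = 157.4344°

wrap2=157.43_deg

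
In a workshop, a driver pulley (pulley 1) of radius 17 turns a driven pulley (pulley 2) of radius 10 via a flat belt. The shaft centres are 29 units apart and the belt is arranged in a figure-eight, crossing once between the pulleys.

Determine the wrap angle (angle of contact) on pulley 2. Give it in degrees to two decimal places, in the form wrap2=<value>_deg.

crossed belt: β = asin((r1+r2)/C) = asin(27/29) = 68.5967°
wrap1 = wrap2 = π + 2β = 317.1933°

wrap2=317.19_deg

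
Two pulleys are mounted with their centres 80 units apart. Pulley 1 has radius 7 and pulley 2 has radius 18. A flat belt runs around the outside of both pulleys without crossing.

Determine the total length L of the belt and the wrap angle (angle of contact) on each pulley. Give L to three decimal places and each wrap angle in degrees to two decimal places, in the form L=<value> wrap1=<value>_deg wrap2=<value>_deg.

L=240.055 wrap1=164.19_deg wrap2=195.81_deg

open belt: β = asin((r2−r1)/C) = asin(11/80) = 7.9032°
wrap1 = π − 2β = 164.1936°
wrap2 = π + 2β = 195.8064°
tangent length = C·cosβ = 79.2401
L = r1·wrap1 + r2·wrap2 + 2·C·cosβ = 7·2.8657 + 18·3.4175 + 2·79.2401 = 240.0547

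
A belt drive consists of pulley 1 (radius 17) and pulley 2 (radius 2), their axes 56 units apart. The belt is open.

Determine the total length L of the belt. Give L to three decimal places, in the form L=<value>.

L=175.733

open belt: β = asin((r2−r1)/C) = asin(-15/56) = -15.5368°
wrap1 = π − 2β = 211.0736°
wrap2 = π + 2β = 148.9264°
tangent length = C·cosβ = 53.9537
L = r1·wrap1 + r2·wrap2 + 2·C·cosβ = 17·3.6839 + 2·2.5993 + 2·53.9537 = 175.7327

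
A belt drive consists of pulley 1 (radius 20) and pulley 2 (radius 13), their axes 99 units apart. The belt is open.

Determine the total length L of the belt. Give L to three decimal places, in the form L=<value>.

L=302.168

open belt: β = asin((r2−r1)/C) = asin(-7/99) = -4.0546°
wrap1 = π − 2β = 188.1092°
wrap2 = π + 2β = 171.8908°
tangent length = C·cosβ = 98.7522
L = r1·wrap1 + r2·wrap2 + 2·C·cosβ = 20·3.2831 + 13·3.0001 + 2·98.7522 = 302.1677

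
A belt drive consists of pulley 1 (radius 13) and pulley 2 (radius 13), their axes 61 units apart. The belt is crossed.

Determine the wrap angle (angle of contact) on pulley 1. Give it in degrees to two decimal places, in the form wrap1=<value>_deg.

wrap1=230.46_deg

crossed belt: β = asin((r1+r2)/C) = asin(26/61) = 25.2285°
wrap1 = wrap2 = π + 2β = 230.4570°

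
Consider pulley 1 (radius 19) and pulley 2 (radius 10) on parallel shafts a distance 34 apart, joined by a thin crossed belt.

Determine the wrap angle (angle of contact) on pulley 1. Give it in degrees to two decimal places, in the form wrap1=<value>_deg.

crossed belt: β = asin((r1+r2)/C) = asin(29/34) = 58.5330°
wrap1 = wrap2 = π + 2β = 297.0660°

wrap1=297.07_deg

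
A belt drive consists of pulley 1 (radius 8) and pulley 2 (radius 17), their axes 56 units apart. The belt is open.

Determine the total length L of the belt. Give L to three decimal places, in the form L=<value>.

open belt: β = asin((r2−r1)/C) = asin(9/56) = 9.2484°
wrap1 = π − 2β = 161.5033°
wrap2 = π + 2β = 198.4967°
tangent length = C·cosβ = 55.2721
L = r1·wrap1 + r2·wrap2 + 2·C·cosβ = 8·2.8188 + 17·3.4644 + 2·55.2721 = 191.9894

L=191.989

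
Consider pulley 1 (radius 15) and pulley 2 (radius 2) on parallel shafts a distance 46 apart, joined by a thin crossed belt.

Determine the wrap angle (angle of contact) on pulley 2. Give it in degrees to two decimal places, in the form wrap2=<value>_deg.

crossed belt: β = asin((r1+r2)/C) = asin(17/46) = 21.6888°
wrap1 = wrap2 = π + 2β = 223.3776°

wrap2=223.38_deg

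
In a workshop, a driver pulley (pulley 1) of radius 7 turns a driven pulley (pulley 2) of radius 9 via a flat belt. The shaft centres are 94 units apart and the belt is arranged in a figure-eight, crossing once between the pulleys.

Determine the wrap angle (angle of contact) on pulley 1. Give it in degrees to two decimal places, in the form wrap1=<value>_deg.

crossed belt: β = asin((r1+r2)/C) = asin(16/94) = 9.8002°
wrap1 = wrap2 = π + 2β = 199.6004°

wrap1=199.60_deg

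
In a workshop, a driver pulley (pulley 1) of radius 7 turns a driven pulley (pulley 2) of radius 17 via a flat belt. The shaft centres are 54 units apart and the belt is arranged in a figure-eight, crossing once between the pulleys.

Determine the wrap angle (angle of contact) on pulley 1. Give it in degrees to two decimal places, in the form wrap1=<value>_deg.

wrap1=232.78_deg

crossed belt: β = asin((r1+r2)/C) = asin(24/54) = 26.3878°
wrap1 = wrap2 = π + 2β = 232.7756°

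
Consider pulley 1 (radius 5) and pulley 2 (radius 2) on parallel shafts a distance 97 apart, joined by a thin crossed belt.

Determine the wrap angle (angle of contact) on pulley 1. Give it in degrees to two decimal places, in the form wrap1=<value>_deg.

crossed belt: β = asin((r1+r2)/C) = asin(7/97) = 4.1383°
wrap1 = wrap2 = π + 2β = 188.2767°

wrap1=188.28_deg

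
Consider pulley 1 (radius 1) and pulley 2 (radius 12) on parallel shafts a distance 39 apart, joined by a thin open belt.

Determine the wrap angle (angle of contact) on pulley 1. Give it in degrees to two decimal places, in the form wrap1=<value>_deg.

wrap1=147.23_deg

open belt: β = asin((r2−r1)/C) = asin(11/39) = 16.3827°
wrap1 = π − 2β = 147.2347°
wrap2 = π + 2β = 212.7653°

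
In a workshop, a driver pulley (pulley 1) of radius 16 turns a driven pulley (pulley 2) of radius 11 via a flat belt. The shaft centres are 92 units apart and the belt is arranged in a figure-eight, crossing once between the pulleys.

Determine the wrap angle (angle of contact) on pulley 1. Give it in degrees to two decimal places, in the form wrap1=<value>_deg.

wrap1=214.13_deg

crossed belt: β = asin((r1+r2)/C) = asin(27/92) = 17.0663°
wrap1 = wrap2 = π + 2β = 214.1326°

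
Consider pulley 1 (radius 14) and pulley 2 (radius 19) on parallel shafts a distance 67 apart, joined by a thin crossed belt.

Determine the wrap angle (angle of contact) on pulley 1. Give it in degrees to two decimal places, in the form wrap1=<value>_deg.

wrap1=239.01_deg

crossed belt: β = asin((r1+r2)/C) = asin(33/67) = 29.5075°
wrap1 = wrap2 = π + 2β = 239.0150°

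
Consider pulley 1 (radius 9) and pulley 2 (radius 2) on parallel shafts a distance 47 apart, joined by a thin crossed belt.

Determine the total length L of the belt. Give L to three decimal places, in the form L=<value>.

L=131.144

crossed belt: β = asin((r1+r2)/C) = asin(11/47) = 13.5352°
wrap1 = wrap2 = π + 2β = 207.0704°
tangent length = C·cosβ = 45.6946
L = (r1+r2)·wrap + 2·C·cosβ = 11·3.6141 + 2·45.6946 = 131.1439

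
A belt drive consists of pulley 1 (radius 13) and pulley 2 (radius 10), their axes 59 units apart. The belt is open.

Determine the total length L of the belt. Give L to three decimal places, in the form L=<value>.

open belt: β = asin((r2−r1)/C) = asin(-3/59) = -2.9146°
wrap1 = π − 2β = 185.8292°
wrap2 = π + 2β = 174.1708°
tangent length = C·cosβ = 58.9237
L = r1·wrap1 + r2·wrap2 + 2·C·cosβ = 13·3.2433 + 10·3.0399 + 2·58.9237 = 190.4092

L=190.409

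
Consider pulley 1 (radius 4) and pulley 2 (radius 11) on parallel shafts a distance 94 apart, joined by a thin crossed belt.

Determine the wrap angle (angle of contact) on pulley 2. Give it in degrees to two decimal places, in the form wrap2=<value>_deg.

crossed belt: β = asin((r1+r2)/C) = asin(15/94) = 9.1822°
wrap1 = wrap2 = π + 2β = 198.3644°

wrap2=198.36_deg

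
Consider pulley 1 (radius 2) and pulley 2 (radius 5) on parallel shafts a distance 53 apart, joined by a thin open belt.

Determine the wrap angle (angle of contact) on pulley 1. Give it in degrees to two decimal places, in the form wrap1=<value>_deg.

wrap1=173.51_deg

open belt: β = asin((r2−r1)/C) = asin(3/53) = 3.2449°
wrap1 = π − 2β = 173.5102°
wrap2 = π + 2β = 186.4898°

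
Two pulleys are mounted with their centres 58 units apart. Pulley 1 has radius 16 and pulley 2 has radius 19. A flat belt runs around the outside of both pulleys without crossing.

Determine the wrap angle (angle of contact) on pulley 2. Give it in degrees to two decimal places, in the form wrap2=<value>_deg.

open belt: β = asin((r2−r1)/C) = asin(3/58) = 2.9649°
wrap1 = π − 2β = 174.0702°
wrap2 = π + 2β = 185.9298°

wrap2=185.93_deg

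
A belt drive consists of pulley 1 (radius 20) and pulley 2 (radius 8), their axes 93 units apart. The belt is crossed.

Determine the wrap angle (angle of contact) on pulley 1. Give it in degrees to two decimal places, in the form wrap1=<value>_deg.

crossed belt: β = asin((r1+r2)/C) = asin(28/93) = 17.5222°
wrap1 = wrap2 = π + 2β = 215.0444°

wrap1=215.04_deg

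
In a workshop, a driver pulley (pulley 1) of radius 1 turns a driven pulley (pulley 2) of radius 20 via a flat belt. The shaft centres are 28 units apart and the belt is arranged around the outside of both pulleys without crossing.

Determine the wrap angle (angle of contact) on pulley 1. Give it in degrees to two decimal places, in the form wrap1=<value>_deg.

open belt: β = asin((r2−r1)/C) = asin(19/28) = 42.7321°
wrap1 = π − 2β = 94.5358°
wrap2 = π + 2β = 265.4642°

wrap1=94.54_deg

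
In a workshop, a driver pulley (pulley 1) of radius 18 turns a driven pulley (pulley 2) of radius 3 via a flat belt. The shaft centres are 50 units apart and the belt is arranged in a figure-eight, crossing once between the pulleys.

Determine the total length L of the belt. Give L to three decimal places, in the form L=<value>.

crossed belt: β = asin((r1+r2)/C) = asin(21/50) = 24.8346°
wrap1 = wrap2 = π + 2β = 229.6692°
tangent length = C·cosβ = 45.3762
L = (r1+r2)·wrap + 2·C·cosβ = 21·4.0085 + 2·45.3762 = 174.9306

L=174.931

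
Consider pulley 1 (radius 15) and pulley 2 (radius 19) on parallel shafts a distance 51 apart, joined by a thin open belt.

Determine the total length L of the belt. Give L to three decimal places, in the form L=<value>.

L=209.128

open belt: β = asin((r2−r1)/C) = asin(4/51) = 4.4984°
wrap1 = π − 2β = 171.0032°
wrap2 = π + 2β = 188.9968°
tangent length = C·cosβ = 50.8429
L = r1·wrap1 + r2·wrap2 + 2·C·cosβ = 15·2.9846 + 19·3.2986 + 2·50.8429 = 209.1280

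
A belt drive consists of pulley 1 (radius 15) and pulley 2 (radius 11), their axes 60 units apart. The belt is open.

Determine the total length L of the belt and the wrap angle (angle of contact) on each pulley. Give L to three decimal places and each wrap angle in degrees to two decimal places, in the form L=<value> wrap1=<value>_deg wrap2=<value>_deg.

L=201.948 wrap1=187.65_deg wrap2=172.35_deg

open belt: β = asin((r2−r1)/C) = asin(-4/60) = -3.8226°
wrap1 = π − 2β = 187.6451°
wrap2 = π + 2β = 172.3549°
tangent length = C·cosβ = 59.8665
L = r1·wrap1 + r2·wrap2 + 2·C·cosβ = 15·3.2750 + 11·3.0082 + 2·59.8665 = 201.9482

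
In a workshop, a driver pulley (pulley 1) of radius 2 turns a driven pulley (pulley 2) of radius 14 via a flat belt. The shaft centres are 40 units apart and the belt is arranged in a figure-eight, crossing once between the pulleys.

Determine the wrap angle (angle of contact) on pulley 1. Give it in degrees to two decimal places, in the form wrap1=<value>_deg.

wrap1=227.16_deg

crossed belt: β = asin((r1+r2)/C) = asin(16/40) = 23.5782°
wrap1 = wrap2 = π + 2β = 227.1564°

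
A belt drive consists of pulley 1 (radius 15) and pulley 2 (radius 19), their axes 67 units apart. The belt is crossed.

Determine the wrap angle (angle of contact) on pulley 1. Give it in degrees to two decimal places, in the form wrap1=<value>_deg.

wrap1=240.99_deg

crossed belt: β = asin((r1+r2)/C) = asin(34/67) = 30.4950°
wrap1 = wrap2 = π + 2β = 240.9899°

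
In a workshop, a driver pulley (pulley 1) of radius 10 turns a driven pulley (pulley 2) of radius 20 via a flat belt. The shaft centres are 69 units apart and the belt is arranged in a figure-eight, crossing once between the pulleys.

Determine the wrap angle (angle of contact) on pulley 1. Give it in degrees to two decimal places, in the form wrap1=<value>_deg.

wrap1=231.54_deg

crossed belt: β = asin((r1+r2)/C) = asin(30/69) = 25.7715°
wrap1 = wrap2 = π + 2β = 231.5429°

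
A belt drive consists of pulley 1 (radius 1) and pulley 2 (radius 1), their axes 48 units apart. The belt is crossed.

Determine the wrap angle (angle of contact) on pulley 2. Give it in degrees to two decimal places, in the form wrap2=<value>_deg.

crossed belt: β = asin((r1+r2)/C) = asin(2/48) = 2.3880°
wrap1 = wrap2 = π + 2β = 184.7760°

wrap2=184.78_deg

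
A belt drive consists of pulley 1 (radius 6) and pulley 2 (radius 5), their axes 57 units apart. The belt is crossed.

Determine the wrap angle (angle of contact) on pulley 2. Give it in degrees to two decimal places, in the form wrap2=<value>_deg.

crossed belt: β = asin((r1+r2)/C) = asin(11/57) = 11.1269°
wrap1 = wrap2 = π + 2β = 202.2538°

wrap2=202.25_deg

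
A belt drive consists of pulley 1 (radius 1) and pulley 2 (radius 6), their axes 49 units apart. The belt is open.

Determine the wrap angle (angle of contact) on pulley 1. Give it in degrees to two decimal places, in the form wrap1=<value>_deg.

wrap1=168.29_deg

open belt: β = asin((r2−r1)/C) = asin(5/49) = 5.8567°
wrap1 = π − 2β = 168.2866°
wrap2 = π + 2β = 191.7134°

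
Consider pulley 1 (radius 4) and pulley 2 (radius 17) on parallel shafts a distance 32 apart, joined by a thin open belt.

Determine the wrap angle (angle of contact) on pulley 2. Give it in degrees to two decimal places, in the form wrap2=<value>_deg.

wrap2=227.94_deg

open belt: β = asin((r2−r1)/C) = asin(13/32) = 23.9695°
wrap1 = π − 2β = 132.0610°
wrap2 = π + 2β = 227.9390°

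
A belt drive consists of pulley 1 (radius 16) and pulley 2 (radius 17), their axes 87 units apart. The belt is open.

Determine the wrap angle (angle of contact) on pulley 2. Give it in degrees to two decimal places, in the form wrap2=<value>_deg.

open belt: β = asin((r2−r1)/C) = asin(1/87) = 0.6586°
wrap1 = π − 2β = 178.6828°
wrap2 = π + 2β = 181.3172°

wrap2=181.32_deg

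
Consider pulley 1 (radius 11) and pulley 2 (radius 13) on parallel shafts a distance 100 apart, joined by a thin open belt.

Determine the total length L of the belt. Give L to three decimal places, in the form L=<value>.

L=275.438

open belt: β = asin((r2−r1)/C) = asin(2/100) = 1.1460°
wrap1 = π − 2β = 177.7080°
wrap2 = π + 2β = 182.2920°
tangent length = C·cosβ = 99.9800
L = r1·wrap1 + r2·wrap2 + 2·C·cosβ = 11·3.1016 + 13·3.1816 + 2·99.9800 = 275.4382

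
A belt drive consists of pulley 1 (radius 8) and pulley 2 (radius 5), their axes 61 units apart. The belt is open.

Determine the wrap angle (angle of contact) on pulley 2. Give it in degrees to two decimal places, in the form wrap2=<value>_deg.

wrap2=174.36_deg

open belt: β = asin((r2−r1)/C) = asin(-3/61) = -2.8190°
wrap1 = π − 2β = 185.6379°
wrap2 = π + 2β = 174.3621°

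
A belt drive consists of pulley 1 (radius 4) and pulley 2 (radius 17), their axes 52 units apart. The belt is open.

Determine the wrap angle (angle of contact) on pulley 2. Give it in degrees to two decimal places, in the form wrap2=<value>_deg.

open belt: β = asin((r2−r1)/C) = asin(13/52) = 14.4775°
wrap1 = π − 2β = 151.0450°
wrap2 = π + 2β = 208.9550°

wrap2=208.96_deg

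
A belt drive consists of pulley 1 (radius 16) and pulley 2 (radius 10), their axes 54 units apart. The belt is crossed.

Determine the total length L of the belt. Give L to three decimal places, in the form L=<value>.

crossed belt: β = asin((r1+r2)/C) = asin(26/54) = 28.7822°
wrap1 = wrap2 = π + 2β = 237.5644°
tangent length = C·cosβ = 47.3286
L = (r1+r2)·wrap + 2·C·cosβ = 26·4.1463 + 2·47.3286 = 202.4606

L=202.461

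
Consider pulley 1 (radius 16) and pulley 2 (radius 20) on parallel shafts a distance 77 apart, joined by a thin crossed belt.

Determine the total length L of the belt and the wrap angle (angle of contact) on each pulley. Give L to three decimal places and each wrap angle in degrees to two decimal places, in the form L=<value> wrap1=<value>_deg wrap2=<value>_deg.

crossed belt: β = asin((r1+r2)/C) = asin(36/77) = 27.8742°
wrap1 = wrap2 = π + 2β = 235.7485°
tangent length = C·cosβ = 68.0661
L = (r1+r2)·wrap + 2·C·cosβ = 36·4.1146 + 2·68.0661 = 284.2574

L=284.257 wrap1=235.75_deg wrap2=235.75_deg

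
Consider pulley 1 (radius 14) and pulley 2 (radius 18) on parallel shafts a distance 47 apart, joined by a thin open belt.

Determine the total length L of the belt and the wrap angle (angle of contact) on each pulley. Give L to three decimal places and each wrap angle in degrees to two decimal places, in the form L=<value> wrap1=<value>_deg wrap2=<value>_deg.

L=194.872 wrap1=170.24_deg wrap2=189.76_deg

open belt: β = asin((r2−r1)/C) = asin(4/47) = 4.8821°
wrap1 = π − 2β = 170.2357°
wrap2 = π + 2β = 189.7643°
tangent length = C·cosβ = 46.8295
L = r1·wrap1 + r2·wrap2 + 2·C·cosβ = 14·2.9712 + 18·3.3120 + 2·46.8295 = 194.8716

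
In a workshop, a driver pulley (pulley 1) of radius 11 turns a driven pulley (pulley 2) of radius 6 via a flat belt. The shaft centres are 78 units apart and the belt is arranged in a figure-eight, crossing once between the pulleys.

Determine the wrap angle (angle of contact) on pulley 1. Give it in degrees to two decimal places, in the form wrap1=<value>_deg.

crossed belt: β = asin((r1+r2)/C) = asin(17/78) = 12.5886°
wrap1 = wrap2 = π + 2β = 205.1772°

wrap1=205.18_deg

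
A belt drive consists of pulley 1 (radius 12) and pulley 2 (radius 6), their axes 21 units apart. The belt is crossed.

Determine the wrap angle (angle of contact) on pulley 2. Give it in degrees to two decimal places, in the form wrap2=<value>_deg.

crossed belt: β = asin((r1+r2)/C) = asin(18/21) = 58.9973°
wrap1 = wrap2 = π + 2β = 297.9946°

wrap2=297.99_deg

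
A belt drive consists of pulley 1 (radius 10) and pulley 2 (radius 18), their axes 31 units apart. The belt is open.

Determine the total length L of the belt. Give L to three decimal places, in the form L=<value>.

L=152.041

open belt: β = asin((r2−r1)/C) = asin(8/31) = 14.9552°
wrap1 = π − 2β = 150.0895°
wrap2 = π + 2β = 209.9105°
tangent length = C·cosβ = 29.9500
L = r1·wrap1 + r2·wrap2 + 2·C·cosβ = 10·2.6196 + 18·3.6636 + 2·29.9500 = 152.0408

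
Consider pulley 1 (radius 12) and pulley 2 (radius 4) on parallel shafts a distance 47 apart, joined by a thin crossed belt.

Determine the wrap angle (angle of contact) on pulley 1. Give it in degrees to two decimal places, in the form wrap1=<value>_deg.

crossed belt: β = asin((r1+r2)/C) = asin(16/47) = 19.9028°
wrap1 = wrap2 = π + 2β = 219.8056°

wrap1=219.81_deg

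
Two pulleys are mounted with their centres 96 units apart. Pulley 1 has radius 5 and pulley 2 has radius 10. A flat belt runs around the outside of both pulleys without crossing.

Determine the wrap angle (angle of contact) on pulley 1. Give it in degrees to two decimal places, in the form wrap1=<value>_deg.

open belt: β = asin((r2−r1)/C) = asin(5/96) = 2.9855°
wrap1 = π − 2β = 174.0290°
wrap2 = π + 2β = 185.9710°

wrap1=174.03_deg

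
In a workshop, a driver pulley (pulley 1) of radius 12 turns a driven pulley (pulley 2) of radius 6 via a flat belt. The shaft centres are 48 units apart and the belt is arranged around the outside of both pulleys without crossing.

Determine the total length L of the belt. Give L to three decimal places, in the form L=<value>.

open belt: β = asin((r2−r1)/C) = asin(-6/48) = -7.1808°
wrap1 = π − 2β = 194.3615°
wrap2 = π + 2β = 165.6385°
tangent length = C·cosβ = 47.6235
L = r1·wrap1 + r2·wrap2 + 2·C·cosβ = 12·3.3922 + 6·2.8909 + 2·47.6235 = 153.2996

L=153.300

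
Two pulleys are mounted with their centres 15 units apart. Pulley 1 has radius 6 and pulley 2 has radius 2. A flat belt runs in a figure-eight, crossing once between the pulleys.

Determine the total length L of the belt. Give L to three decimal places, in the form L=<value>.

crossed belt: β = asin((r1+r2)/C) = asin(8/15) = 32.2310°
wrap1 = wrap2 = π + 2β = 244.4619°
tangent length = C·cosβ = 12.6886
L = (r1+r2)·wrap + 2·C·cosβ = 8·4.2667 + 2·12.6886 = 59.5105

L=59.510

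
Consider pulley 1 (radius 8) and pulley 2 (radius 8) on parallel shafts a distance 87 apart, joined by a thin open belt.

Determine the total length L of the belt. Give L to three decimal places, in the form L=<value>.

L=224.265

open belt: β = asin((r2−r1)/C) = asin(0/87) = 0.0000°
wrap1 = π − 2β = 180.0000°
wrap2 = π + 2β = 180.0000°
tangent length = C·cosβ = 87.0000
L = r1·wrap1 + r2·wrap2 + 2·C·cosβ = 8·3.1416 + 8·3.1416 + 2·87.0000 = 224.2655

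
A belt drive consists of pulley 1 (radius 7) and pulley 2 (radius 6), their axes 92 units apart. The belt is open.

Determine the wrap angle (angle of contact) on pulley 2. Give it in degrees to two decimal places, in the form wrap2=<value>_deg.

wrap2=178.75_deg

open belt: β = asin((r2−r1)/C) = asin(-1/92) = -0.6228°
wrap1 = π − 2β = 181.2456°
wrap2 = π + 2β = 178.7544°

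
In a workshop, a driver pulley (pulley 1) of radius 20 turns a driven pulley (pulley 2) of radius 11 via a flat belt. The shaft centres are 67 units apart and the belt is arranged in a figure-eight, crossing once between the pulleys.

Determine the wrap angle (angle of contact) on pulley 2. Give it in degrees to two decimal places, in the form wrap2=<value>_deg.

wrap2=235.12_deg

crossed belt: β = asin((r1+r2)/C) = asin(31/67) = 27.5606°
wrap1 = wrap2 = π + 2β = 235.1212°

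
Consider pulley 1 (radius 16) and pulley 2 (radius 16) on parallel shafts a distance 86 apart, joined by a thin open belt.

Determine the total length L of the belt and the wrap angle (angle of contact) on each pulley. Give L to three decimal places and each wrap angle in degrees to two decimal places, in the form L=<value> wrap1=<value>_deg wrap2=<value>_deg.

L=272.531 wrap1=180.00_deg wrap2=180.00_deg

open belt: β = asin((r2−r1)/C) = asin(0/86) = 0.0000°
wrap1 = π − 2β = 180.0000°
wrap2 = π + 2β = 180.0000°
tangent length = C·cosβ = 86.0000
L = r1·wrap1 + r2·wrap2 + 2·C·cosβ = 16·3.1416 + 16·3.1416 + 2·86.0000 = 272.5310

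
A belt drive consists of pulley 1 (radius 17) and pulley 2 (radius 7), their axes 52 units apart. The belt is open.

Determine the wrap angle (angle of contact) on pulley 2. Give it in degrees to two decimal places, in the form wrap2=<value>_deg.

open belt: β = asin((r2−r1)/C) = asin(-10/52) = -11.0875°
wrap1 = π − 2β = 202.1750°
wrap2 = π + 2β = 157.8250°

wrap2=157.83_deg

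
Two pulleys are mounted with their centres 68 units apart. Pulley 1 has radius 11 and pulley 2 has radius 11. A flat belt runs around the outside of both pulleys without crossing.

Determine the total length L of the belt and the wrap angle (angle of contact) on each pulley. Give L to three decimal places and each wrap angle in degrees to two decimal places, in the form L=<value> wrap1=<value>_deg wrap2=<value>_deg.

open belt: β = asin((r2−r1)/C) = asin(0/68) = 0.0000°
wrap1 = π − 2β = 180.0000°
wrap2 = π + 2β = 180.0000°
tangent length = C·cosβ = 68.0000
L = r1·wrap1 + r2·wrap2 + 2·C·cosβ = 11·3.1416 + 11·3.1416 + 2·68.0000 = 205.1150

L=205.115 wrap1=180.00_deg wrap2=180.00_deg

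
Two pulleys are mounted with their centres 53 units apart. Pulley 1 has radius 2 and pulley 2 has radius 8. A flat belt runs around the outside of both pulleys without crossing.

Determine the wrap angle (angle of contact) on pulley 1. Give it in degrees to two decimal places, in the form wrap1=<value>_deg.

wrap1=167.00_deg

open belt: β = asin((r2−r1)/C) = asin(6/53) = 6.5002°
wrap1 = π − 2β = 166.9995°
wrap2 = π + 2β = 193.0005°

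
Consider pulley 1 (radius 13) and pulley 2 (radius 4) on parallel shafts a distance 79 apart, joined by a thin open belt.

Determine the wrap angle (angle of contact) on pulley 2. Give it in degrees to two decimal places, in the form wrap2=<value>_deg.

wrap2=166.92_deg

open belt: β = asin((r2−r1)/C) = asin(-9/79) = -6.5416°
wrap1 = π − 2β = 193.0831°
wrap2 = π + 2β = 166.9169°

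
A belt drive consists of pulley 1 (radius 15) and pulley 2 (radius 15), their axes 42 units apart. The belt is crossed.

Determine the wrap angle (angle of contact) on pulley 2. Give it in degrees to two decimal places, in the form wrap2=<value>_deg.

wrap2=271.17_deg

crossed belt: β = asin((r1+r2)/C) = asin(30/42) = 45.5847°
wrap1 = wrap2 = π + 2β = 271.1694°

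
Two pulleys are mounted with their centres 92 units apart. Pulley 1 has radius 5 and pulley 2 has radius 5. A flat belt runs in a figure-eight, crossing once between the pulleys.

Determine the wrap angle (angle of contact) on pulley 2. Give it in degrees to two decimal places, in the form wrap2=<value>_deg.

crossed belt: β = asin((r1+r2)/C) = asin(10/92) = 6.2401°
wrap1 = wrap2 = π + 2β = 192.4803°

wrap2=192.48_deg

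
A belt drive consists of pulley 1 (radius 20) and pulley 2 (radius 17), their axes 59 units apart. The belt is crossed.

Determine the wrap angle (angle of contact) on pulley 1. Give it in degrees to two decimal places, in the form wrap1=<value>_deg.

wrap1=257.68_deg

crossed belt: β = asin((r1+r2)/C) = asin(37/59) = 38.8379°
wrap1 = wrap2 = π + 2β = 257.6757°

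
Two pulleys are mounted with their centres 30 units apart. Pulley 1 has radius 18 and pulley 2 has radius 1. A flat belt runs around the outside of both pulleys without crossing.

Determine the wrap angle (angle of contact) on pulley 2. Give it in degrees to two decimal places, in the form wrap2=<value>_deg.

open belt: β = asin((r2−r1)/C) = asin(-17/30) = -34.5181°
wrap1 = π − 2β = 249.0362°
wrap2 = π + 2β = 110.9638°

wrap2=110.96_deg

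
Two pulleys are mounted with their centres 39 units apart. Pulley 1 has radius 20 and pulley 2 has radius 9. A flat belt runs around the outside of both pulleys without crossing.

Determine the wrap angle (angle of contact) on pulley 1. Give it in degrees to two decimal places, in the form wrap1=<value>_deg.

wrap1=212.77_deg

open belt: β = asin((r2−r1)/C) = asin(-11/39) = -16.3827°
wrap1 = π − 2β = 212.7653°
wrap2 = π + 2β = 147.2347°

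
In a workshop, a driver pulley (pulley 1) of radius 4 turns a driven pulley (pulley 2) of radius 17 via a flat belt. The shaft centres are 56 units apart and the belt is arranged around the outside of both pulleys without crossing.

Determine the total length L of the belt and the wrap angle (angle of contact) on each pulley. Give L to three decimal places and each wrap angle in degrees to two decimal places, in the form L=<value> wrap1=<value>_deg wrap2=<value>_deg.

L=181.005 wrap1=153.15_deg wrap2=206.85_deg

open belt: β = asin((r2−r1)/C) = asin(13/56) = 13.4233°
wrap1 = π − 2β = 153.1535°
wrap2 = π + 2β = 206.8465°
tangent length = C·cosβ = 54.4702
L = r1·wrap1 + r2·wrap2 + 2·C·cosβ = 4·2.6730 + 17·3.6102 + 2·54.4702 = 181.0051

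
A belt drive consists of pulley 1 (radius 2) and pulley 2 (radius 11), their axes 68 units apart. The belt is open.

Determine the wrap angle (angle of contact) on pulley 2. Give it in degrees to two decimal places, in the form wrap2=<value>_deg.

wrap2=195.21_deg

open belt: β = asin((r2−r1)/C) = asin(9/68) = 7.6056°
wrap1 = π − 2β = 164.7888°
wrap2 = π + 2β = 195.2112°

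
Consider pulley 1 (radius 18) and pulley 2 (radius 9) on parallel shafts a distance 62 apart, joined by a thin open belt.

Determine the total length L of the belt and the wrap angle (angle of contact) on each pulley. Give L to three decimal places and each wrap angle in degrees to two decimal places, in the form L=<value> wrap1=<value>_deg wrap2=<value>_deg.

L=210.132 wrap1=196.69_deg wrap2=163.31_deg

open belt: β = asin((r2−r1)/C) = asin(-9/62) = -8.3466°
wrap1 = π − 2β = 196.6932°
wrap2 = π + 2β = 163.3068°
tangent length = C·cosβ = 61.3433
L = r1·wrap1 + r2·wrap2 + 2·C·cosβ = 18·3.4329 + 9·2.8502 + 2·61.3433 = 210.1318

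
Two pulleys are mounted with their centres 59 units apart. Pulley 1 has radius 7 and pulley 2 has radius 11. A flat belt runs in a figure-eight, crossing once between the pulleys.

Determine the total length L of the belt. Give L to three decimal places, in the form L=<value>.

crossed belt: β = asin((r1+r2)/C) = asin(18/59) = 17.7633°
wrap1 = wrap2 = π + 2β = 215.5265°
tangent length = C·cosβ = 56.1872
L = (r1+r2)·wrap + 2·C·cosβ = 18·3.7616 + 2·56.1872 = 180.0840

L=180.084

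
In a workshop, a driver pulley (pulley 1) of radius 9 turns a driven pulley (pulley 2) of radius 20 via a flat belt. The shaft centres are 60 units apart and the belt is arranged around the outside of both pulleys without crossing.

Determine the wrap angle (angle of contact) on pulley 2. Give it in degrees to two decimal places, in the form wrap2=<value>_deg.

wrap2=201.13_deg

open belt: β = asin((r2−r1)/C) = asin(11/60) = 10.5640°
wrap1 = π − 2β = 158.8720°
wrap2 = π + 2β = 201.1280°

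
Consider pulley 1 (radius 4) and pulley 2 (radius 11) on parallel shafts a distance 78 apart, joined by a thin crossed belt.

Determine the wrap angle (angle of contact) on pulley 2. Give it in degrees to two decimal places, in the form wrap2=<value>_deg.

wrap2=202.17_deg

crossed belt: β = asin((r1+r2)/C) = asin(15/78) = 11.0875°
wrap1 = wrap2 = π + 2β = 202.1750°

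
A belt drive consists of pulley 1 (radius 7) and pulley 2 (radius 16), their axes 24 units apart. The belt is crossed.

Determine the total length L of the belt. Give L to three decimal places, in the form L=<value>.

L=144.899

crossed belt: β = asin((r1+r2)/C) = asin(23/24) = 73.4022°
wrap1 = wrap2 = π + 2β = 326.8043°
tangent length = C·cosβ = 6.8557
L = (r1+r2)·wrap + 2·C·cosβ = 23·5.7038 + 2·6.8557 = 144.8990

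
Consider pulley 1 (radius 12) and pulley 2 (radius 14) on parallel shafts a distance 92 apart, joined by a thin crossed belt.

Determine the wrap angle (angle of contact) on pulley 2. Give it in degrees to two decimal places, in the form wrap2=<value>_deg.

crossed belt: β = asin((r1+r2)/C) = asin(26/92) = 16.4160°
wrap1 = wrap2 = π + 2β = 212.8319°

wrap2=212.83_deg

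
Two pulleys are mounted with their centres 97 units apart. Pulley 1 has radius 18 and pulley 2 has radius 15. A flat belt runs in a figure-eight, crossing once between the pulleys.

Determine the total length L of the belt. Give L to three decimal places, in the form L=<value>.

crossed belt: β = asin((r1+r2)/C) = asin(33/97) = 19.8894°
wrap1 = wrap2 = π + 2β = 219.7789°
tangent length = C·cosβ = 91.2140
L = (r1+r2)·wrap + 2·C·cosβ = 33·3.8359 + 2·91.2140 = 309.0116

L=309.012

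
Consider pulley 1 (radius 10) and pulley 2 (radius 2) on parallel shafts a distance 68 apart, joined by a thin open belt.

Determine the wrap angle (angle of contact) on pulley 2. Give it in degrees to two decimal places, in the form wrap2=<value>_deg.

open belt: β = asin((r2−r1)/C) = asin(-8/68) = -6.7563°
wrap1 = π − 2β = 193.5127°
wrap2 = π + 2β = 166.4873°

wrap2=166.49_deg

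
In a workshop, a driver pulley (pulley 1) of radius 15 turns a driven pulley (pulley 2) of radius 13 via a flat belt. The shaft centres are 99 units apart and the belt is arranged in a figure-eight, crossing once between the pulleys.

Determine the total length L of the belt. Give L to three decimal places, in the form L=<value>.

L=293.938

crossed belt: β = asin((r1+r2)/C) = asin(28/99) = 16.4291°
wrap1 = wrap2 = π + 2β = 212.8582°
tangent length = C·cosβ = 94.9579
L = (r1+r2)·wrap + 2·C·cosβ = 28·3.7151 + 2·94.9579 = 293.9379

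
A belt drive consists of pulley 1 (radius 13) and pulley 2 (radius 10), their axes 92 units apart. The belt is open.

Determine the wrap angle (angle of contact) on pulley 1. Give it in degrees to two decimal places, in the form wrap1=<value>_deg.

open belt: β = asin((r2−r1)/C) = asin(-3/92) = -1.8687°
wrap1 = π − 2β = 183.7373°
wrap2 = π + 2β = 176.2627°

wrap1=183.74_deg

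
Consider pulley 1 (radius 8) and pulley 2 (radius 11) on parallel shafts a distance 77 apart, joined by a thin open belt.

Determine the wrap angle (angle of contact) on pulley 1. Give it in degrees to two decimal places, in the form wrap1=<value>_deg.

wrap1=175.53_deg

open belt: β = asin((r2−r1)/C) = asin(3/77) = 2.2329°
wrap1 = π − 2β = 175.5343°
wrap2 = π + 2β = 184.4657°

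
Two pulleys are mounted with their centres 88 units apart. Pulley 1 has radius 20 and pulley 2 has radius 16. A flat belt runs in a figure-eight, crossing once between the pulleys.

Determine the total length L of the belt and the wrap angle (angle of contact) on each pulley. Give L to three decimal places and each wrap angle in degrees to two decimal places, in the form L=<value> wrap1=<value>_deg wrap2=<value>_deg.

L=304.041 wrap1=228.30_deg wrap2=228.30_deg

crossed belt: β = asin((r1+r2)/C) = asin(36/88) = 24.1477°
wrap1 = wrap2 = π + 2β = 228.2955°
tangent length = C·cosβ = 80.2994
L = (r1+r2)·wrap + 2·C·cosβ = 36·3.9845 + 2·80.2994 = 304.0412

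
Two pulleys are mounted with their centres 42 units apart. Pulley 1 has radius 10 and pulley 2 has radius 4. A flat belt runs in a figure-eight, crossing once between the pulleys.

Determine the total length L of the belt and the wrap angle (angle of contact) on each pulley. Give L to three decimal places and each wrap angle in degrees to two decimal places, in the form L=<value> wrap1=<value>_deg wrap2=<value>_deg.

L=132.694 wrap1=218.94_deg wrap2=218.94_deg

crossed belt: β = asin((r1+r2)/C) = asin(14/42) = 19.4712°
wrap1 = wrap2 = π + 2β = 218.9424°
tangent length = C·cosβ = 39.5980
L = (r1+r2)·wrap + 2·C·cosβ = 14·3.8213 + 2·39.5980 = 132.6937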